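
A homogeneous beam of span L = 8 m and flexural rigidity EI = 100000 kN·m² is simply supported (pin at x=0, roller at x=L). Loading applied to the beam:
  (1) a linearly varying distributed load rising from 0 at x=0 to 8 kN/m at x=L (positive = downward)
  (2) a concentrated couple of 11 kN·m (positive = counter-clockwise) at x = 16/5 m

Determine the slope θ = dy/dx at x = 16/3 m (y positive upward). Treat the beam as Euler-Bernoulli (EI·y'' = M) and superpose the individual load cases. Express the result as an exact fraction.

Load 1 — triangular load w₀=8 kN/m (0→w₀ over full span):
  θ_1 = -w₀(7L⁴-30L²x²+15x⁴)/(360LEI) = -8·(7·8⁴-30·8²·(16/3)²+15·(16/3)⁴)/(360·8·100000) = 1456/3796875 rad
Load 2 — applied couple M₀=11 kN·m at a=16/5 m (b=L-a=24/5):
  θ_2 = (M₀x²/(2L)-M₀(x-a)+C₁)/EI  [x>a] with C₁=M₀(3b²-L²)/(6L)=88/75 = (11·(16/3)²/(2·8)-11·((16/3)-(16/5))+(88/75))/100000 = -77/2812500 rad
Superposition: θ = Σ θ_i = 27041/75937500 rad ≈ 0.000356 rad

θ(16/3) = 27041/75937500 rad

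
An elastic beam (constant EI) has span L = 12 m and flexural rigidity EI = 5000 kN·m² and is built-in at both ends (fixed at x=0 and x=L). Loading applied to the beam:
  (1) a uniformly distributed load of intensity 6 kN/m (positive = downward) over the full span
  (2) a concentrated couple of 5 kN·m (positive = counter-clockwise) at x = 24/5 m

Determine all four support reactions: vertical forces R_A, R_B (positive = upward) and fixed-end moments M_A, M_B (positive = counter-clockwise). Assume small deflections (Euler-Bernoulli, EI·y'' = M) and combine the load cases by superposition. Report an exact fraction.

R_A = 183/5 kN, M_A = 363/5 kN·m, R_B = 177/5 kN, M_B = -352/5 kN·m

Load 1 — uniform load w=6 kN/m over full span:
  R_A = wL/2 = 6·12/2 = 36 kN
  M_A = wL²/12 = 6·12²/12 = 72 kN·m
  R_B = wL/2 = 6·12/2 = 36 kN
  M_B = -wL²/12 = -6·12²/12 = -72 kN·m
Load 2 — applied couple M₀=5 kN·m at a=24/5 m (b=L-a=36/5):
  R_A = 6M₀ab/L³ = 6·5·(24/5)·(36/5)/12³ = 3/5 kN
  M_A = M₀b(2a-b)/L² = 5·(36/5)·(2·(24/5)-(36/5))/12² = 3/5 kN·m
  R_B = -6M₀ab/L³ = -6·5·(24/5)·(36/5)/12³ = -3/5 kN
  M_B = M₀a(2b-a)/L² = 5·(24/5)·(2·(36/5)-(24/5))/12² = 8/5 kN·m
Superposition: R_A = 183/5 kN, M_A = 363/5 kN·m, R_B = 177/5 kN, M_B = -352/5 kN·m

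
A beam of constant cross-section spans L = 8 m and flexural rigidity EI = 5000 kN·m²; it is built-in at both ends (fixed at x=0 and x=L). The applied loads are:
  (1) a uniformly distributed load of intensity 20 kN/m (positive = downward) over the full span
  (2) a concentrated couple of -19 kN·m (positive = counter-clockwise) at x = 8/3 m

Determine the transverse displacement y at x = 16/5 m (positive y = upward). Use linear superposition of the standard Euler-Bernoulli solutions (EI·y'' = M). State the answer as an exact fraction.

Load 1 — uniform load w=20 kN/m over full span:
  y_1 = -wx²(L-x)²/(24EI) = -20·(16/5)²·(8-(16/5))²/(24·5000) = -3072/78125 m
Load 2 — applied couple M₀=-19 kN·m at a=8/3 m (b=L-a=16/3):
  y_2 = (R_Ax³/6 - M_Ax²/2 - M₀(x-a)²/2)/EI  [x>a] with R_A=-19/6, M_A=0 = ((-19/6)·(16/5)³/6 - 0·(16/5)²/2 - (-19)·((16/5)-(8/3))²/2)/5000 = -228/78125 m
Superposition: y = Σ y_i = -132/3125 m ≈ -0.042240 m

y(16/5) = -132/3125 m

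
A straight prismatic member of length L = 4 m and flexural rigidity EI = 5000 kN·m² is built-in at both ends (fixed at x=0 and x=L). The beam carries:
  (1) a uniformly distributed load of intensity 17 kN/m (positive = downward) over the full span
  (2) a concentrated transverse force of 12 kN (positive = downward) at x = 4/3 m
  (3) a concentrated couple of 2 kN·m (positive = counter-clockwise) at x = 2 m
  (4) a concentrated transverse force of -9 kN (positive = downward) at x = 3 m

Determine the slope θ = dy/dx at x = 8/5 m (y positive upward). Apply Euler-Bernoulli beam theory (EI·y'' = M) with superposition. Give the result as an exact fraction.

θ(8/5) = -2789/3750000 rad

Load 1 — uniform load w=17 kN/m over full span:
  θ_1 = -wx(L-x)(L-2x)/(12EI) = -17·(8/5)·(4-(8/5))·(4-2·(8/5))/(12·5000) = -68/78125 rad
Load 2 — point force P=12 kN at a=4/3 m (b=L-a=8/3):
  θ_2 = Pa²(L-x)(2bL-(3b+a)(L-x))/(2L³EI)  [x>a] = 12·(4/3)²·(4-(8/5))·(2·(8/3)·4-(3·(8/3)+(4/3))·(4-(8/5)))/(2·4³·5000) = -4/46875 rad
Load 3 — applied couple M₀=2 kN·m at a=2 m (b=L-a=2):
  θ_3 = (R_Ax²/2 - M_Ax)/EI  [x≤a] with R_A=3/4, M_A=1/2 = ((3/4)·(8/5)²/2 - (1/2)·(8/5))/5000 = 1/31250 rad
Load 4 — point force P=-9 kN at a=3 m (b=L-a=1):
  θ_4 = -Pb²x(2aL-(3a+b)x)/(2L³EI)  [x≤a] = -(-9)·1²·(8/5)·(2·3·4-(3·3+1)·(8/5))/(2·4³·5000) = 9/50000 rad
Superposition: θ = Σ θ_i = -2789/3750000 rad ≈ -0.000744 rad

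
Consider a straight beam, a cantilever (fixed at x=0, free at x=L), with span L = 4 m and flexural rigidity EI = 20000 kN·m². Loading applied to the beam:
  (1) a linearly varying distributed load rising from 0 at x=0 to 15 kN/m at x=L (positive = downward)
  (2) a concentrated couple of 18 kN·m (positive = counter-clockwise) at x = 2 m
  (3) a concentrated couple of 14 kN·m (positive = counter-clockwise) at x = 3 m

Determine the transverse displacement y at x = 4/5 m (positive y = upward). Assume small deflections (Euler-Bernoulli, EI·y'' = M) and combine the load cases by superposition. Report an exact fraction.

Load 1 — triangular load w₀=15 kN/m (0→w₀ over full span):
  y_1 = (w₀Lx³/12-w₀L²x²/6-w₀x⁵/(120L))/EI = (15·4·(4/5)³/12-15·4²·(4/5)²/6-15·(4/5)⁵/(120·4))/20000 = -2251/1953125 m
Load 2 — applied couple M₀=18 kN·m at a=2 m (b=L-a=2):
  y_2 = M₀x²/(2EI)  [x≤a] = 18·(4/5)²/(2·20000) = 9/31250 m
Load 3 — applied couple M₀=14 kN·m at a=3 m (b=L-a=1):
  y_3 = M₀x²/(2EI)  [x≤a] = 14·(4/5)²/(2·20000) = 7/31250 m
Superposition: y = Σ y_i = -1251/1953125 m ≈ -0.000641 m

y(4/5) = -1251/1953125 m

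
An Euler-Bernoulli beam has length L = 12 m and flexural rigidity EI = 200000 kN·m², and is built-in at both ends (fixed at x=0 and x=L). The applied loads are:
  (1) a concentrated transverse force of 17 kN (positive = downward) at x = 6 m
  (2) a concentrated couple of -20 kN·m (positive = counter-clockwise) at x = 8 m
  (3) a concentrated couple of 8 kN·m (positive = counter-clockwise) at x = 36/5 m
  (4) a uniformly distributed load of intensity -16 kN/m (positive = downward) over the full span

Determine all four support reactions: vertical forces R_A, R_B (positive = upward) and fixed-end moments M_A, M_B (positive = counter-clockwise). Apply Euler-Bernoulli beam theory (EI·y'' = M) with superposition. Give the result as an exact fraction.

Load 1 — point force P=17 kN at a=6 m (b=L-a=6):
  R_A = Pb²(3a+b)/L³ = 17·6²·(3·6+6)/12³ = 17/2 kN
  M_A = Pab²/L² = 17·6·6²/12² = 51/2 kN·m
  R_B = Pa²(a+3b)/L³ = 17·6²·(6+3·6)/12³ = 17/2 kN
  M_B = -Pa²b/L² = -17·6²·6/12² = -51/2 kN·m
Load 2 — applied couple M₀=-20 kN·m at a=8 m (b=L-a=4):
  R_A = 6M₀ab/L³ = 6·(-20)·8·4/12³ = -20/9 kN
  M_A = M₀b(2a-b)/L² = (-20)·4·(2·8-4)/12² = -20/3 kN·m
  R_B = -6M₀ab/L³ = -6·(-20)·8·4/12³ = 20/9 kN
  M_B = M₀a(2b-a)/L² = (-20)·8·(2·4-8)/12² = 0 kN·m
Load 3 — applied couple M₀=8 kN·m at a=36/5 m (b=L-a=24/5):
  R_A = 6M₀ab/L³ = 6·8·(36/5)·(24/5)/12³ = 24/25 kN
  M_A = M₀b(2a-b)/L² = 8·(24/5)·(2·(36/5)-(24/5))/12² = 64/25 kN·m
  R_B = -6M₀ab/L³ = -6·8·(36/5)·(24/5)/12³ = -24/25 kN
  M_B = M₀a(2b-a)/L² = 8·(36/5)·(2·(24/5)-(36/5))/12² = 24/25 kN·m
Load 4 — uniform load w=-16 kN/m over full span:
  R_A = wL/2 = (-16)·12/2 = -96 kN
  M_A = wL²/12 = (-16)·12²/12 = -192 kN·m
  R_B = wL/2 = (-16)·12/2 = -96 kN
  M_B = -wL²/12 = -(-16)·12²/12 = 192 kN·m
Superposition: R_A = -39943/450 kN, M_A = -25591/150 kN·m, R_B = -38807/450 kN, M_B = 8373/50 kN·m

R_A = -39943/450 kN, M_A = -25591/150 kN·m, R_B = -38807/450 kN, M_B = 8373/50 kN·m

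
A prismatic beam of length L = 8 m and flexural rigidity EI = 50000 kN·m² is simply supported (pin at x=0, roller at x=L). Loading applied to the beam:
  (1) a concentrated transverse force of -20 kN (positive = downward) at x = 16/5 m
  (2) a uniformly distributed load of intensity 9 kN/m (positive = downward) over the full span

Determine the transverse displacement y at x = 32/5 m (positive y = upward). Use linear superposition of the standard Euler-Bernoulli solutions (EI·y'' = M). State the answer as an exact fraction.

Load 1 — point force P=-20 kN at a=16/5 m (b=L-a=24/5):
  y_1 = -Pa(L-x)(2Lx-a²-x²)/(6LEI)  [x>a] = -(-20)·(16/5)·(8-(32/5))·(2·8·(32/5)-(16/5)²-(32/5)²)/(6·8·50000) = 512/234375 m
Load 2 — uniform load w=9 kN/m over full span:
  y_2 = -wx(L³-2Lx²+x³)/(24EI) = -9·(32/5)·(8³-2·8·(32/5)²+(32/5)³)/(24·50000) = -11136/1953125 m
Superposition: y = Σ y_i = -20608/5859375 m ≈ -0.003517 m

y(32/5) = -20608/5859375 m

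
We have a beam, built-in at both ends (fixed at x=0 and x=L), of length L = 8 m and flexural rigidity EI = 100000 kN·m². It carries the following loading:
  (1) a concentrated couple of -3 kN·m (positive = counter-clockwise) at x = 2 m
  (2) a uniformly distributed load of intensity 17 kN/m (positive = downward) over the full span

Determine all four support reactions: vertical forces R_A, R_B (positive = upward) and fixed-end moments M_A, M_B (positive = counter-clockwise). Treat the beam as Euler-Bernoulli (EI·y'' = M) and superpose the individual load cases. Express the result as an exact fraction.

Load 1 — applied couple M₀=-3 kN·m at a=2 m (b=L-a=6):
  R_A = 6M₀ab/L³ = 6·(-3)·2·6/8³ = -27/64 kN
  M_A = M₀b(2a-b)/L² = (-3)·6·(2·2-6)/8² = 9/16 kN·m
  R_B = -6M₀ab/L³ = -6·(-3)·2·6/8³ = 27/64 kN
  M_B = M₀a(2b-a)/L² = (-3)·2·(2·6-2)/8² = -15/16 kN·m
Load 2 — uniform load w=17 kN/m over full span:
  R_A = wL/2 = 17·8/2 = 68 kN
  M_A = wL²/12 = 17·8²/12 = 272/3 kN·m
  R_B = wL/2 = 17·8/2 = 68 kN
  M_B = -wL²/12 = -17·8²/12 = -272/3 kN·m
Superposition: R_A = 4325/64 kN, M_A = 4379/48 kN·m, R_B = 4379/64 kN, M_B = -4397/48 kN·m

R_A = 4325/64 kN, M_A = 4379/48 kN·m, R_B = 4379/64 kN, M_B = -4397/48 kN·m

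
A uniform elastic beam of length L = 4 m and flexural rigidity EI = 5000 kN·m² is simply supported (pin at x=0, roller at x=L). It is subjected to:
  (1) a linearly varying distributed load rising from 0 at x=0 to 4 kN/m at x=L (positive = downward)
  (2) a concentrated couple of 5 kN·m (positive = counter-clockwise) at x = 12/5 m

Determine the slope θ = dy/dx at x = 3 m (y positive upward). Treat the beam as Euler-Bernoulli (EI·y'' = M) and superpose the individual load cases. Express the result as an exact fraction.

θ(3) = 817/900000 rad

Load 1 — triangular load w₀=4 kN/m (0→w₀ over full span):
  θ_1 = -w₀(7L⁴-30L²x²+15x⁴)/(360LEI) = -4·(7·4⁴-30·4²·3²+15·3⁴)/(360·4·5000) = 1313/1800000 rad
Load 2 — applied couple M₀=5 kN·m at a=12/5 m (b=L-a=8/5):
  θ_2 = (M₀x²/(2L)-M₀(x-a)+C₁)/EI  [x>a] with C₁=M₀(3b²-L²)/(6L)=-26/15 = (5·3²/(2·4)-5·(3-(12/5))+(-26/15))/5000 = 107/600000 rad
Superposition: θ = Σ θ_i = 817/900000 rad ≈ 0.000908 rad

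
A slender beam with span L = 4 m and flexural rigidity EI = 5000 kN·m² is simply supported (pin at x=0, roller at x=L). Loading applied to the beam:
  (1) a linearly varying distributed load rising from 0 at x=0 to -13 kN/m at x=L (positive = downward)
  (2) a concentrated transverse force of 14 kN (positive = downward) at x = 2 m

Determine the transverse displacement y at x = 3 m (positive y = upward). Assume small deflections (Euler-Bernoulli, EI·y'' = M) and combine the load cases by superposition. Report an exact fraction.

Load 1 — triangular load w₀=-13 kN/m (0→w₀ over full span):
  y_1 = -w₀x(7L⁴-10L²x²+3x⁴)/(360LEI) = -(-13)·3·(7·4⁴-10·4²·3²+3·3⁴)/(360·4·5000) = 1547/480000 m
Load 2 — point force P=14 kN at a=2 m (b=L-a=2):
  y_2 = -Pa(L-x)(2Lx-a²-x²)/(6LEI)  [x>a] = -14·2·(4-3)·(2·4·3-2²-3²)/(6·4·5000) = -77/30000 m
Superposition: y = Σ y_i = 21/32000 m ≈ 0.000656 m

y(3) = 21/32000 m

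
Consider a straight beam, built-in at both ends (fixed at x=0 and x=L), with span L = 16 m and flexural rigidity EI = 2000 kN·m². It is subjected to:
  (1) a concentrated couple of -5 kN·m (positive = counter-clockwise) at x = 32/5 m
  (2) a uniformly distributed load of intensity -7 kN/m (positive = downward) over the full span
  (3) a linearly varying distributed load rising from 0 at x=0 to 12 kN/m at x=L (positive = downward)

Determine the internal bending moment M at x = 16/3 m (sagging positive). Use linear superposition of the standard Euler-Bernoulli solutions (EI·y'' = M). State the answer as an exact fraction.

M(16/3) = -2611/135 kN·m

Load 1 — applied couple M₀=-5 kN·m at a=32/5 m (b=L-a=48/5):
  M_1 = R_Ax - M_A  [x≤a] with R_A=-9/20, M_A=-3/5 = (-9/20)·(16/3) - (-3/5) = -9/5 kN·m
Load 2 — uniform load w=-7 kN/m over full span:
  M_2 = wLx/2 - wL²/12 - wx²/2 = (-7)·16·(16/3)/2 - (-7)·16²/12 - (-7)·(16/3)²/2 = -448/9 kN·m
Load 3 — triangular load w₀=12 kN/m (0→w₀ over full span):
  M_3 = 3w₀Lx/20 - w₀L²/30 - w₀x³/(6L) = 3·12·16·(16/3)/20 - 12·16²/30 - 12·(16/3)³/(6·16) = 4352/135 kN·m
Superposition: M = Σ M_i = -2611/135 kN·m ≈ -19.340741 kN·m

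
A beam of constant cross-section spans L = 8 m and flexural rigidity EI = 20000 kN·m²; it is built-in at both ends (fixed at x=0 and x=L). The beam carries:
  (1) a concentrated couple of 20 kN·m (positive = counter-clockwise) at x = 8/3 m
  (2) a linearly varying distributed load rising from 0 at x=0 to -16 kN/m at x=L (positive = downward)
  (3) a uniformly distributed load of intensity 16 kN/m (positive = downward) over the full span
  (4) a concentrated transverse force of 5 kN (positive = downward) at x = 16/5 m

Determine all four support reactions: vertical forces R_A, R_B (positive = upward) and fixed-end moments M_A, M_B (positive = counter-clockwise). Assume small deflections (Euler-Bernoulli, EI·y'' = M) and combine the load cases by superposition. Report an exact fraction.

Load 1 — applied couple M₀=20 kN·m at a=8/3 m (b=L-a=16/3):
  R_A = 6M₀ab/L³ = 6·20·(8/3)·(16/3)/8³ = 10/3 kN
  M_A = M₀b(2a-b)/L² = 20·(16/3)·(2·(8/3)-(16/3))/8² = 0 kN·m
  R_B = -6M₀ab/L³ = -6·20·(8/3)·(16/3)/8³ = -10/3 kN
  M_B = M₀a(2b-a)/L² = 20·(8/3)·(2·(16/3)-(8/3))/8² = 20/3 kN·m
Load 2 — triangular load w₀=-16 kN/m (0→w₀ over full span):
  R_A = 3w₀L/20 = 3·(-16)·8/20 = -96/5 kN
  M_A = w₀L²/30 = (-16)·8²/30 = -512/15 kN·m
  R_B = 7w₀L/20 = 7·(-16)·8/20 = -224/5 kN
  M_B = -w₀L²/20 = -(-16)·8²/20 = 256/5 kN·m
Load 3 — uniform load w=16 kN/m over full span:
  R_A = wL/2 = 16·8/2 = 64 kN
  M_A = wL²/12 = 16·8²/12 = 256/3 kN·m
  R_B = wL/2 = 16·8/2 = 64 kN
  M_B = -wL²/12 = -16·8²/12 = -256/3 kN·m
Load 4 — point force P=5 kN at a=16/5 m (b=L-a=24/5):
  R_A = Pb²(3a+b)/L³ = 5·(24/5)²·(3·(16/5)+(24/5))/8³ = 81/25 kN
  M_A = Pab²/L² = 5·(16/5)·(24/5)²/8² = 144/25 kN·m
  R_B = Pa²(a+3b)/L³ = 5·(16/5)²·((16/5)+3·(24/5))/8³ = 44/25 kN
  M_B = -Pa²b/L² = -5·(16/5)²·(24/5)/8² = -96/25 kN·m
Superposition: R_A = 3853/75 kN, M_A = 1424/25 kN·m, R_B = 1322/75 kN, M_B = -2348/75 kN·m

R_A = 3853/75 kN, M_A = 1424/25 kN·m, R_B = 1322/75 kN, M_B = -2348/75 kN·m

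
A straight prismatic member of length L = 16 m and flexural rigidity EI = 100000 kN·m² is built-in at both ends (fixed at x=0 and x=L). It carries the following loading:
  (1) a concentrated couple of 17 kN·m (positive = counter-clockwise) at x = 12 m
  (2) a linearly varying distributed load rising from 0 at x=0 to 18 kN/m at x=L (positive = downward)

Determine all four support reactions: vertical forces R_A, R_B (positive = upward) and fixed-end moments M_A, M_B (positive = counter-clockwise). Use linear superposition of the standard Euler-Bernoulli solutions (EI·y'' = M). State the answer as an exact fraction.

Load 1 — applied couple M₀=17 kN·m at a=12 m (b=L-a=4):
  R_A = 6M₀ab/L³ = 6·17·12·4/16³ = 153/128 kN
  M_A = M₀b(2a-b)/L² = 17·4·(2·12-4)/16² = 85/16 kN·m
  R_B = -6M₀ab/L³ = -6·17·12·4/16³ = -153/128 kN
  M_B = M₀a(2b-a)/L² = 17·12·(2·4-12)/16² = -51/16 kN·m
Load 2 — triangular load w₀=18 kN/m (0→w₀ over full span):
  R_A = 3w₀L/20 = 3·18·16/20 = 216/5 kN
  M_A = w₀L²/30 = 18·16²/30 = 768/5 kN·m
  R_B = 7w₀L/20 = 7·18·16/20 = 504/5 kN
  M_B = -w₀L²/20 = -18·16²/20 = -1152/5 kN·m
Superposition: R_A = 28413/640 kN, M_A = 12713/80 kN·m, R_B = 63747/640 kN, M_B = -18687/80 kN·m

R_A = 28413/640 kN, M_A = 12713/80 kN·m, R_B = 63747/640 kN, M_B = -18687/80 kN·m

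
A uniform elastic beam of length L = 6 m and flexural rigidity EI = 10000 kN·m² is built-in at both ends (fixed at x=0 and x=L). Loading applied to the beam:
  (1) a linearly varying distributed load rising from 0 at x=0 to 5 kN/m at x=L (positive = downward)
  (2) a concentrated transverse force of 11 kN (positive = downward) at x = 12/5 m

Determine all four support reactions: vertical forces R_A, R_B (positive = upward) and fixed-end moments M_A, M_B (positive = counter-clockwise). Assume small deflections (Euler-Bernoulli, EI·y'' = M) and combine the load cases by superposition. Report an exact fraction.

R_A = 2907/250 kN, M_A = 1938/125 kN·m, R_B = 3593/250 kN, M_B = -1917/125 kN·m

Load 1 — triangular load w₀=5 kN/m (0→w₀ over full span):
  R_A = 3w₀L/20 = 3·5·6/20 = 9/2 kN
  M_A = w₀L²/30 = 5·6²/30 = 6 kN·m
  R_B = 7w₀L/20 = 7·5·6/20 = 21/2 kN
  M_B = -w₀L²/20 = -5·6²/20 = -9 kN·m
Load 2 — point force P=11 kN at a=12/5 m (b=L-a=18/5):
  R_A = Pb²(3a+b)/L³ = 11·(18/5)²·(3·(12/5)+(18/5))/6³ = 891/125 kN
  M_A = Pab²/L² = 11·(12/5)·(18/5)²/6² = 1188/125 kN·m
  R_B = Pa²(a+3b)/L³ = 11·(12/5)²·((12/5)+3·(18/5))/6³ = 484/125 kN
  M_B = -Pa²b/L² = -11·(12/5)²·(18/5)/6² = -792/125 kN·m
Superposition: R_A = 2907/250 kN, M_A = 1938/125 kN·m, R_B = 3593/250 kN, M_B = -1917/125 kN·m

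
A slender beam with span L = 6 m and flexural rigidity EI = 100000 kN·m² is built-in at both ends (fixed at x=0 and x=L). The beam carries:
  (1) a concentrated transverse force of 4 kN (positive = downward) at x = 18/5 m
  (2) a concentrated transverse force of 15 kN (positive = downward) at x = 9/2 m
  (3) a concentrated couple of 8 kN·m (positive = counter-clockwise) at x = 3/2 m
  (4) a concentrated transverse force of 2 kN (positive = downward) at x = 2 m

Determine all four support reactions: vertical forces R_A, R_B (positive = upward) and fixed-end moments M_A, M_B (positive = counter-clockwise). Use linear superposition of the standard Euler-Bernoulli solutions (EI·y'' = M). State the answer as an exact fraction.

Load 1 — point force P=4 kN at a=18/5 m (b=L-a=12/5):
  R_A = Pb²(3a+b)/L³ = 4·(12/5)²·(3·(18/5)+(12/5))/6³ = 176/125 kN
  M_A = Pab²/L² = 4·(18/5)·(12/5)²/6² = 288/125 kN·m
  R_B = Pa²(a+3b)/L³ = 4·(18/5)²·((18/5)+3·(12/5))/6³ = 324/125 kN
  M_B = -Pa²b/L² = -4·(18/5)²·(12/5)/6² = -432/125 kN·m
Load 2 — point force P=15 kN at a=9/2 m (b=L-a=3/2):
  R_A = Pb²(3a+b)/L³ = 15·(3/2)²·(3·(9/2)+(3/2))/6³ = 75/32 kN
  M_A = Pab²/L² = 15·(9/2)·(3/2)²/6² = 135/32 kN·m
  R_B = Pa²(a+3b)/L³ = 15·(9/2)²·((9/2)+3·(3/2))/6³ = 405/32 kN
  M_B = -Pa²b/L² = -15·(9/2)²·(3/2)/6² = -405/32 kN·m
Load 3 — applied couple M₀=8 kN·m at a=3/2 m (b=L-a=9/2):
  R_A = 6M₀ab/L³ = 6·8·(3/2)·(9/2)/6³ = 3/2 kN
  M_A = M₀b(2a-b)/L² = 8·(9/2)·(2·(3/2)-(9/2))/6² = -3/2 kN·m
  R_B = -6M₀ab/L³ = -6·8·(3/2)·(9/2)/6³ = -3/2 kN
  M_B = M₀a(2b-a)/L² = 8·(3/2)·(2·(9/2)-(3/2))/6² = 5/2 kN·m
Load 4 — point force P=2 kN at a=2 m (b=L-a=4):
  R_A = Pb²(3a+b)/L³ = 2·4²·(3·2+4)/6³ = 40/27 kN
  M_A = Pab²/L² = 2·2·4²/6² = 16/9 kN·m
  R_B = Pa²(a+3b)/L³ = 2·2²·(2+3·4)/6³ = 14/27 kN
  M_B = -Pa²b/L² = -2·2²·4/6² = -8/9 kN·m
Superposition: R_A = 727189/108000 kN, M_A = 244819/36000 kN·m, R_B = 1540811/108000 kN, M_B = -522041/36000 kN·m

R_A = 727189/108000 kN, M_A = 244819/36000 kN·m, R_B = 1540811/108000 kN, M_B = -522041/36000 kN·m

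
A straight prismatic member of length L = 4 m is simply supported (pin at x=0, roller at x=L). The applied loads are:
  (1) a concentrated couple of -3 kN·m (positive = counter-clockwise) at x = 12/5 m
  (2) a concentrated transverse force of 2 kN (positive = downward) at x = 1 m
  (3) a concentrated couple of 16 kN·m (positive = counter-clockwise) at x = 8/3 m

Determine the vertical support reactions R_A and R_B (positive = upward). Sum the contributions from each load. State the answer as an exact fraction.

R_A = 19/4 kN, R_B = -11/4 kN

Load 1 — applied couple M₀=-3 kN·m at a=12/5 m (b=L-a=8/5):
  R_A = M₀/L = (-3)/4 = -3/4 kN
  R_B = -M₀/L = -(-3)/4 = 3/4 kN
Load 2 — point force P=2 kN at a=1 m (b=L-a=3):
  R_A = Pb/L = 2·3/4 = 3/2 kN
  R_B = Pa/L = 2·1/4 = 1/2 kN
Load 3 — applied couple M₀=16 kN·m at a=8/3 m (b=L-a=4/3):
  R_A = M₀/L = 16/4 = 4 kN
  R_B = -M₀/L = -16/4 = -4 kN
Superposition: R_A = 19/4 kN, R_B = -11/4 kN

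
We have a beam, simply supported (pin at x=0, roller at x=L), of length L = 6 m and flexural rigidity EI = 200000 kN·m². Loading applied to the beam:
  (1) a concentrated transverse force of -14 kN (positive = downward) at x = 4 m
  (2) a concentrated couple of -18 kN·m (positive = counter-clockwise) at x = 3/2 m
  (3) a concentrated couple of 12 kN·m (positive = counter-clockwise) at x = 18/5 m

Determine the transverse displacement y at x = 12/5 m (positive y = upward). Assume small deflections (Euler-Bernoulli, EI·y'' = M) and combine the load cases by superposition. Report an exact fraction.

Load 1 — point force P=-14 kN at a=4 m (b=L-a=2):
  y_1 = -Pbx(L²-b²-x²)/(6LEI)  [x≤a] = -(-14)·2·(12/5)·(6²-2²-(12/5)²)/(6·6·200000) = 287/1171875 m
Load 2 — applied couple M₀=-18 kN·m at a=3/2 m (b=L-a=9/2):
  y_2 = (M₀x³/(6L)-M₀(x-a)²/2+C₁x)/EI  [x>a] with C₁=M₀(3b²-L²)/(6L)=-99/8 = ((-18)·(12/5)³/(6·6)-(-18)·((12/5)-(3/2))²/2+(-99/8)·(12/5))/200000 = -14661/100000000 m
Load 3 — applied couple M₀=12 kN·m at a=18/5 m (b=L-a=12/5):
  y_3 = (M₀x³/(6L)+C₁x)/EI  [x≤a] with C₁=M₀(3b²-L²)/(6L)=-156/25 = (12·(12/5)³/(6·6)+(-156/25)·(12/5))/200000 = -81/1562500 m
Superposition: y = Σ y_i = 13937/300000000 m ≈ 0.000046 m

y(12/5) = 13937/300000000 m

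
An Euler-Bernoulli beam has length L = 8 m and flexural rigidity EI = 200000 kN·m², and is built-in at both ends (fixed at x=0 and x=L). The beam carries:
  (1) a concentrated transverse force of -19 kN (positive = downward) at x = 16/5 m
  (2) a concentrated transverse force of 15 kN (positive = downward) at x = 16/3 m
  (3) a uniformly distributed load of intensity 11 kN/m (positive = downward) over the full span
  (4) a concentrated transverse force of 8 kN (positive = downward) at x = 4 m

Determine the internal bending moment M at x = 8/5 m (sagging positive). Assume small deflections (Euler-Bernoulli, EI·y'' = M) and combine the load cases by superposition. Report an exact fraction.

M(8/5) = -8296/1875 kN·m

Load 1 — point force P=-19 kN at a=16/5 m (b=L-a=24/5):
  M_1 = Pb²(3a+b)x/L³ - Pab²/L²  [x≤a] = (-19)·(24/5)²·(3·(16/5)+(24/5))·(8/5)/8³ - (-19)·(16/5)·(24/5)²/8² = 1368/625 kN·m
Load 2 — point force P=15 kN at a=16/3 m (b=L-a=8/3):
  M_2 = Pb²(3a+b)x/L³ - Pab²/L²  [x≤a] = 15·(8/3)²·(3·(16/3)+(8/3))·(8/5)/8³ - 15·(16/3)·(8/3)²/8² = -8/3 kN·m
Load 3 — uniform load w=11 kN/m over full span:
  M_3 = wLx/2 - wL²/12 - wx²/2 = 11·8·(8/5)/2 - 11·8²/12 - 11·(8/5)²/2 = -176/75 kN·m
Load 4 — point force P=8 kN at a=4 m (b=L-a=4):
  M_4 = Pb²(3a+b)x/L³ - Pab²/L²  [x≤a] = 8·4²·(3·4+4)·(8/5)/8³ - 8·4·4²/8² = -8/5 kN·m
Superposition: M = Σ M_i = -8296/1875 kN·m ≈ -4.424533 kN·m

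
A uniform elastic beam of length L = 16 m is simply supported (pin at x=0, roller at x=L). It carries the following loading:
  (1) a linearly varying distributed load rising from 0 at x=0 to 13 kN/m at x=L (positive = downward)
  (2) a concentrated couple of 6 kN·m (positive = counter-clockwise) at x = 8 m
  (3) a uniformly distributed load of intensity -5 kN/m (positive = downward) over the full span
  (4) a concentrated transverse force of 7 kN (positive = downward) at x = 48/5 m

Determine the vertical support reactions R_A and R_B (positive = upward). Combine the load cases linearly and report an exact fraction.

R_A = -259/120 kN, R_B = 3979/120 kN

Load 1 — triangular load w₀=13 kN/m (0→w₀ over full span):
  R_A = w₀L/6 = 13·16/6 = 104/3 kN
  R_B = w₀L/3 = 13·16/3 = 208/3 kN
Load 2 — applied couple M₀=6 kN·m at a=8 m (b=L-a=8):
  R_A = M₀/L = 6/16 = 3/8 kN
  R_B = -M₀/L = -6/16 = -3/8 kN
Load 3 — uniform load w=-5 kN/m over full span:
  R_A = wL/2 = (-5)·16/2 = -40 kN
  R_B = wL/2 = (-5)·16/2 = -40 kN
Load 4 — point force P=7 kN at a=48/5 m (b=L-a=32/5):
  R_A = Pb/L = 7·(32/5)/16 = 14/5 kN
  R_B = Pa/L = 7·(48/5)/16 = 21/5 kN
Superposition: R_A = -259/120 kN, R_B = 3979/120 kN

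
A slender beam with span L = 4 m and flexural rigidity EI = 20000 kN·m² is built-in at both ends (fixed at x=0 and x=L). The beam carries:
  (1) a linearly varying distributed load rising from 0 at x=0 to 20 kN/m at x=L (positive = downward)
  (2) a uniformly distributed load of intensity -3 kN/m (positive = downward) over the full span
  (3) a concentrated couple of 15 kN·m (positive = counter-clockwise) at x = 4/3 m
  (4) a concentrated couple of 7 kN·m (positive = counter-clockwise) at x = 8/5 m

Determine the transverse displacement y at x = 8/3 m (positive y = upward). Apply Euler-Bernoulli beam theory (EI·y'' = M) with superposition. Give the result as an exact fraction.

y(8/3) = -1307/45562500 m

Load 1 — triangular load w₀=20 kN/m (0→w₀ over full span):
  y_1 = -w₀x²(L-x)²(x+2L)/(120LEI) = -20·(8/3)²·(4-(8/3))²·((8/3)+2·4)/(120·4·20000) = -128/455625 m
Load 2 — uniform load w=-3 kN/m over full span:
  y_2 = -wx²(L-x)²/(24EI) = -(-3)·(8/3)²·(4-(8/3))²/(24·20000) = 4/50625 m
Load 3 — applied couple M₀=15 kN·m at a=4/3 m (b=L-a=8/3):
  y_3 = (R_Ax³/6 - M_Ax²/2 - M₀(x-a)²/2)/EI  [x>a] with R_A=5, M_A=0 = (5·(8/3)³/6 - 0·(8/3)²/2 - 15·((8/3)-(4/3))²/2)/20000 = 1/8100 m
Load 4 — applied couple M₀=7 kN·m at a=8/5 m (b=L-a=12/5):
  y_4 = (R_Ax³/6 - M_Ax²/2 - M₀(x-a)²/2)/EI  [x>a] with R_A=63/25, M_A=21/25 = ((63/25)·(8/3)³/6 - (21/25)·(8/3)²/2 - 7·((8/3)-(8/5))²/2)/20000 = 7/140625 m
Superposition: y = Σ y_i = -1307/45562500 m ≈ -0.000029 m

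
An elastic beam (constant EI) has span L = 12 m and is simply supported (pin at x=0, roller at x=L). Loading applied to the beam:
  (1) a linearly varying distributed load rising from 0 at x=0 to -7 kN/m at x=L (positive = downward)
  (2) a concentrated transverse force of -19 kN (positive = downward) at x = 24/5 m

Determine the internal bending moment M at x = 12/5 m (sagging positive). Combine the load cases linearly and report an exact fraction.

M(12/5) = -7452/125 kN·m

Load 1 — triangular load w₀=-7 kN/m (0→w₀ over full span):
  M_1 = w₀Lx/6 - w₀x³/(6L) = (-7)·12·(12/5)/6 - (-7)·(12/5)³/(6·12) = -4032/125 kN·m
Load 2 — point force P=-19 kN at a=24/5 m (b=L-a=36/5):
  M_2 = Pbx/L  [x≤a] = (-19)·(36/5)·(12/5)/12 = -684/25 kN·m
Superposition: M = Σ M_i = -7452/125 kN·m ≈ -59.616000 kN·m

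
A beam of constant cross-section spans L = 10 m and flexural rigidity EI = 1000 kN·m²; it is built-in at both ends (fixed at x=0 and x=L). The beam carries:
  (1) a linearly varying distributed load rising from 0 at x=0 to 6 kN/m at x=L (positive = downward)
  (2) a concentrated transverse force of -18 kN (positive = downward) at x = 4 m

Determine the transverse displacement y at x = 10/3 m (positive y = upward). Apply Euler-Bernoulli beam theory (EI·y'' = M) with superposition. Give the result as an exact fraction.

Load 1 — triangular load w₀=6 kN/m (0→w₀ over full span):
  y_1 = -w₀x²(L-x)²(x+2L)/(120LEI) = -6·(10/3)²·(10-(10/3))²·((10/3)+2·10)/(120·10·1000) = -14/243 m
Load 2 — point force P=-18 kN at a=4 m (b=L-a=6):
  y_2 = -Pb²x²(3aL-(3a+b)x)/(6L³EI)  [x≤a] = -(-18)·6²·(10/3)²·(3·4·10-(3·4+6)·(10/3))/(6·10³·1000) = 9/125 m
Superposition: y = Σ y_i = 437/30375 m ≈ 0.014387 m

y(10/3) = 437/30375 m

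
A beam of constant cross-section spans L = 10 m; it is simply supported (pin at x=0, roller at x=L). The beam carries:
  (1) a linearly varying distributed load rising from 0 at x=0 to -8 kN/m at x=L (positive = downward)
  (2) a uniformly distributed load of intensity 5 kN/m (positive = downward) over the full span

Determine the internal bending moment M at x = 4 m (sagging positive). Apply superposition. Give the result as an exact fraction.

M(4) = 76/5 kN·m

Load 1 — triangular load w₀=-8 kN/m (0→w₀ over full span):
  M_1 = w₀Lx/6 - w₀x³/(6L) = (-8)·10·4/6 - (-8)·4³/(6·10) = -224/5 kN·m
Load 2 — uniform load w=5 kN/m over full span:
  M_2 = wx(L-x)/2 = 5·4·(10-4)/2 = 60 kN·m
Superposition: M = Σ M_i = 76/5 kN·m ≈ 15.200000 kN·m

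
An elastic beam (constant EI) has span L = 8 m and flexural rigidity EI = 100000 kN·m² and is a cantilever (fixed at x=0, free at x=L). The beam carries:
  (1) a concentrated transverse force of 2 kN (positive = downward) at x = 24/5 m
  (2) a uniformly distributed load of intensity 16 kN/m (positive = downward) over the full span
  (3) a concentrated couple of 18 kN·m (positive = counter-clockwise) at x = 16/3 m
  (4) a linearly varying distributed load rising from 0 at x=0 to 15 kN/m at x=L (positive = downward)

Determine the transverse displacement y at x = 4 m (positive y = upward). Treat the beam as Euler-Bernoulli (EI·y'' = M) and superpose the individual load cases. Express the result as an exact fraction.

Load 1 — point force P=2 kN at a=24/5 m (b=L-a=16/5):
  y_1 = -Px²(3a-x)/(6EI)  [x≤a] = -2·4²·(3·(24/5)-4)/(6·100000) = -26/46875 m
Load 2 — uniform load w=16 kN/m over full span:
  y_2 = -wx²(x²-4Lx+6L²)/(24EI) = -16·4²·(4²-4·8·4+6·8²)/(24·100000) = -272/9375 m
Load 3 — applied couple M₀=18 kN·m at a=16/3 m (b=L-a=8/3):
  y_3 = M₀x²/(2EI)  [x≤a] = 18·4²/(2·100000) = 9/6250 m
Load 4 — triangular load w₀=15 kN/m (0→w₀ over full span):
  y_4 = (w₀Lx³/12-w₀L²x²/6-w₀x⁵/(120L))/EI = (15·8·4³/12-15·8²·4²/6-15·4⁵/(120·8))/100000 = -121/6250 m
Superposition: y = Σ y_i = -742/15625 m ≈ -0.047488 m

y(4) = -742/15625 m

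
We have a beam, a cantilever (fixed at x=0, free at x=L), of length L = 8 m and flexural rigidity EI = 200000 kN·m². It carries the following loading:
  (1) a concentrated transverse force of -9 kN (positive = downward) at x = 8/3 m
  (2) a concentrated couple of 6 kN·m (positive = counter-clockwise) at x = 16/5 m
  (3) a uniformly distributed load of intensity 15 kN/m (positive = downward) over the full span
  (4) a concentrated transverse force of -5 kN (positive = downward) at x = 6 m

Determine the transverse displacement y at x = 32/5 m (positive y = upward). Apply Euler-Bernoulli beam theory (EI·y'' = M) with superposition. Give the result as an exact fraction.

y(32/5) = -1398257/56250000 m

Load 1 — point force P=-9 kN at a=8/3 m (b=L-a=16/3):
  y_1 = -Pa²(3x-a)/(6EI)  [x>a] = -(-9)·(8/3)²·(3·(32/5)-(8/3))/(6·200000) = 124/140625 m
Load 2 — applied couple M₀=6 kN·m at a=16/5 m (b=L-a=24/5):
  y_2 = M₀a(2x-a)/(2EI)  [x>a] = 6·(16/5)·(2·(32/5)-(16/5))/(2·200000) = 36/78125 m
Load 3 — uniform load w=15 kN/m over full span:
  y_3 = -wx²(x²-4Lx+6L²)/(24EI) = -15·(32/5)²·((32/5)²-4·8·(32/5)+6·8²)/(24·200000) = -11008/390625 m
Load 4 — point force P=-5 kN at a=6 m (b=L-a=2):
  y_4 = -Pa²(3x-a)/(6EI)  [x>a] = -(-5)·6²·(3·(32/5)-6)/(6·200000) = 99/50000 m
Superposition: y = Σ y_i = -1398257/56250000 m ≈ -0.024858 m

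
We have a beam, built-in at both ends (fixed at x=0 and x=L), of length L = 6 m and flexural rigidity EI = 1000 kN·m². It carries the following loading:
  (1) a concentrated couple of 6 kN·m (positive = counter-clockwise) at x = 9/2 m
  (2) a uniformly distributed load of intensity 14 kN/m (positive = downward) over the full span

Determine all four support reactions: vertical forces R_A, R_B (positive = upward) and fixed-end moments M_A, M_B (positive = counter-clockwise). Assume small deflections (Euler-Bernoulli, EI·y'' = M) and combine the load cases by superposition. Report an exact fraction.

R_A = 345/8 kN, M_A = 351/8 kN·m, R_B = 327/8 kN, M_B = -345/8 kN·m

Load 1 — applied couple M₀=6 kN·m at a=9/2 m (b=L-a=3/2):
  R_A = 6M₀ab/L³ = 6·6·(9/2)·(3/2)/6³ = 9/8 kN
  M_A = M₀b(2a-b)/L² = 6·(3/2)·(2·(9/2)-(3/2))/6² = 15/8 kN·m
  R_B = -6M₀ab/L³ = -6·6·(9/2)·(3/2)/6³ = -9/8 kN
  M_B = M₀a(2b-a)/L² = 6·(9/2)·(2·(3/2)-(9/2))/6² = -9/8 kN·m
Load 2 — uniform load w=14 kN/m over full span:
  R_A = wL/2 = 14·6/2 = 42 kN
  M_A = wL²/12 = 14·6²/12 = 42 kN·m
  R_B = wL/2 = 14·6/2 = 42 kN
  M_B = -wL²/12 = -14·6²/12 = -42 kN·m
Superposition: R_A = 345/8 kN, M_A = 351/8 kN·m, R_B = 327/8 kN, M_B = -345/8 kN·m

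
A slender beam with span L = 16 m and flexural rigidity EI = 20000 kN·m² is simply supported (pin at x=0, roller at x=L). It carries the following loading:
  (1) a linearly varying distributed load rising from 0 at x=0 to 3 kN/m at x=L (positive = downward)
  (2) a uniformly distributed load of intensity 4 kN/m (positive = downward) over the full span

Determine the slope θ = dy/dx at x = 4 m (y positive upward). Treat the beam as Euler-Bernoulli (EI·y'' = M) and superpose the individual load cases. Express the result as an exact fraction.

θ(4) = -4847/150000 rad

Load 1 — triangular load w₀=3 kN/m (0→w₀ over full span):
  θ_1 = -w₀(7L⁴-30L²x²+15x⁴)/(360LEI) = -3·(7·16⁴-30·16²·4²+15·4⁴)/(360·16·20000) = -1327/150000 rad
Load 2 — uniform load w=4 kN/m over full span:
  θ_2 = -w(L³-6Lx²+4x³)/(24EI) = -4·(16³-6·16·4²+4·4³)/(24·20000) = -44/1875 rad
Superposition: θ = Σ θ_i = -4847/150000 rad ≈ -0.032313 rad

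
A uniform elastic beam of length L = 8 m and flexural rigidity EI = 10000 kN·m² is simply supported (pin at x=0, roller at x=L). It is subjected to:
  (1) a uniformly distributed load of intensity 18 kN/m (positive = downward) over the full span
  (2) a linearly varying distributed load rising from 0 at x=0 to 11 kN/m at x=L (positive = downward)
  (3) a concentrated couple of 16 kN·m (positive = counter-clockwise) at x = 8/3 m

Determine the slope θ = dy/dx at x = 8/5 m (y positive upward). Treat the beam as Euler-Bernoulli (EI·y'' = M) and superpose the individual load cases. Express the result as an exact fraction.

Load 1 — uniform load w=18 kN/m over full span:
  θ_1 = -w(L³-6Lx²+4x³)/(24EI) = -18·(8³-6·8·(8/5)²+4·(8/5)³)/(24·10000) = -2376/78125 rad
Load 2 — triangular load w₀=11 kN/m (0→w₀ over full span):
  θ_2 = -w₀(7L⁴-30L²x²+15x⁴)/(360LEI) = -11·(7·8⁴-30·8²·(8/5)²+15·(8/5)⁴)/(360·8·10000) = -32032/3515625 rad
Load 3 — applied couple M₀=16 kN·m at a=8/3 m (b=L-a=16/3):
  θ_3 = (M₀x²/(2L)+C₁)/EI  [x≤a] with C₁=M₀(3b²-L²)/(6L)=64/9 = (16·(8/5)²/(2·8)+(64/9))/10000 = 136/140625 rad
Superposition: θ = Σ θ_i = -45184/1171875 rad ≈ -0.038557 rad

θ(8/5) = -45184/1171875 rad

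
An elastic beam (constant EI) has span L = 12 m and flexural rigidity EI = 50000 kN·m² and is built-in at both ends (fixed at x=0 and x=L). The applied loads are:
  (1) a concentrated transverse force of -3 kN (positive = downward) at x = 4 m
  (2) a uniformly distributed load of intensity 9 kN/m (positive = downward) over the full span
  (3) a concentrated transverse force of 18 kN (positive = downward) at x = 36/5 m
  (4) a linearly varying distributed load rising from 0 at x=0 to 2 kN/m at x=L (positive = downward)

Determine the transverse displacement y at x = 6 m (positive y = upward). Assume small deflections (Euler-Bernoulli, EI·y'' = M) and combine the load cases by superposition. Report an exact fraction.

Load 1 — point force P=-3 kN at a=4 m (b=L-a=8):
  y_1 = -Pa²(L-x)²(3bL-(3b+a)(L-x))/(6L³EI)  [x>a] = -(-3)·4²·(12-6)²·(3·8·12-(3·8+4)·(12-6))/(6·12³·50000) = 1/2500 m
Load 2 — uniform load w=9 kN/m over full span:
  y_2 = -wx²(L-x)²/(24EI) = -9·6²·(12-6)²/(24·50000) = -243/25000 m
Load 3 — point force P=18 kN at a=36/5 m (b=L-a=24/5):
  y_3 = -Pb²x²(3aL-(3a+b)x)/(6L³EI)  [x≤a] = -18·(24/5)²·6²·(3·(36/5)·12-(3·(36/5)+(24/5))·6)/(6·12³·50000) = -1134/390625 m
Load 4 — triangular load w₀=2 kN/m (0→w₀ over full span):
  y_4 = -w₀x²(L-x)²(x+2L)/(120LEI) = -2·6²·(12-6)²·(6+2·12)/(120·12·50000) = -27/25000 m
Superposition: y = Σ y_i = -10393/781250 m ≈ -0.013303 m

y(6) = -10393/781250 m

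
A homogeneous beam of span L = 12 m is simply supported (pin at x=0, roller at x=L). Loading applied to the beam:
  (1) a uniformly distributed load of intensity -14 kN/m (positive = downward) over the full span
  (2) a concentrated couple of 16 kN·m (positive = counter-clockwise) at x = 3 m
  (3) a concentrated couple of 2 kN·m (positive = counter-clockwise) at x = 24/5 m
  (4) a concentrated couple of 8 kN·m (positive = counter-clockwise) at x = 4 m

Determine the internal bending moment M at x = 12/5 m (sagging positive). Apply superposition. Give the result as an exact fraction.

Load 1 — uniform load w=-14 kN/m over full span:
  M_1 = wx(L-x)/2 = (-14)·(12/5)·(12-(12/5))/2 = -4032/25 kN·m
Load 2 — applied couple M₀=16 kN·m at a=3 m (b=L-a=9):
  M_2 = M₀x/L  [x≤a] = 16·(12/5)/12 = 16/5 kN·m
Load 3 — applied couple M₀=2 kN·m at a=24/5 m (b=L-a=36/5):
  M_3 = M₀x/L  [x≤a] = 2·(12/5)/12 = 2/5 kN·m
Load 4 — applied couple M₀=8 kN·m at a=4 m (b=L-a=8):
  M_4 = M₀x/L  [x≤a] = 8·(12/5)/12 = 8/5 kN·m
Superposition: M = Σ M_i = -3902/25 kN·m ≈ -156.080000 kN·m

M(12/5) = -3902/25 kN·m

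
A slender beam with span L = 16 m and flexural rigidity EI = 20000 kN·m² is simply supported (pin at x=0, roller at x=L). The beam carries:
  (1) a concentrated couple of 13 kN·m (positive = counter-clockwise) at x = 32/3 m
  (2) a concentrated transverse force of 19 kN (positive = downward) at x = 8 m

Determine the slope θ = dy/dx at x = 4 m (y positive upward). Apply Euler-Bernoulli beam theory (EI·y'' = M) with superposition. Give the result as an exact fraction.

θ(4) = -4403/360000 rad

Load 1 — applied couple M₀=13 kN·m at a=32/3 m (b=L-a=16/3):
  θ_1 = (M₀x²/(2L)+C₁)/EI  [x≤a] with C₁=M₀(3b²-L²)/(6L)=-208/9 = (13·4²/(2·16)+(-208/9))/20000 = -299/360000 rad
Load 2 — point force P=19 kN at a=8 m (b=L-a=8):
  θ_2 = -Pb(L²-b²-3x²)/(6LEI)  [x≤a] = -19·8·(16²-8²-3·4²)/(6·16·20000) = -57/5000 rad
Superposition: θ = Σ θ_i = -4403/360000 rad ≈ -0.012231 rad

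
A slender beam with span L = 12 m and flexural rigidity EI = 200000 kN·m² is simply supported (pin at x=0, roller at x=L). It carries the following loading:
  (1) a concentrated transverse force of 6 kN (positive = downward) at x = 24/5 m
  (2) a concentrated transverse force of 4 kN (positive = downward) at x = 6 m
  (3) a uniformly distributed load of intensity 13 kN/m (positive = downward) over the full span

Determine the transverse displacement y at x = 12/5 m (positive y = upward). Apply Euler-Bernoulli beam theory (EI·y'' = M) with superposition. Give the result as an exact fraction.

y(12/5) = -89487/7812500 m

Load 1 — point force P=6 kN at a=24/5 m (b=L-a=36/5):
  y_1 = -Pbx(L²-b²-x²)/(6LEI)  [x≤a] = -6·(36/5)·(12/5)·(12²-(36/5)²-(12/5)²)/(6·12·200000) = -243/390625 m
Load 2 — point force P=4 kN at a=6 m (b=L-a=6):
  y_2 = -Pbx(L²-b²-x²)/(6LEI)  [x≤a] = -4·6·(12/5)·(12²-6²-(12/5)²)/(6·12·200000) = -639/1562500 m
Load 3 — uniform load w=13 kN/m over full span:
  y_3 = -wx(L³-2Lx²+x³)/(24EI) = -13·(12/5)·(12³-2·12·(12/5)²+(12/5)³)/(24·200000) = -20358/1953125 m
Superposition: y = Σ y_i = -89487/7812500 m ≈ -0.011454 m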